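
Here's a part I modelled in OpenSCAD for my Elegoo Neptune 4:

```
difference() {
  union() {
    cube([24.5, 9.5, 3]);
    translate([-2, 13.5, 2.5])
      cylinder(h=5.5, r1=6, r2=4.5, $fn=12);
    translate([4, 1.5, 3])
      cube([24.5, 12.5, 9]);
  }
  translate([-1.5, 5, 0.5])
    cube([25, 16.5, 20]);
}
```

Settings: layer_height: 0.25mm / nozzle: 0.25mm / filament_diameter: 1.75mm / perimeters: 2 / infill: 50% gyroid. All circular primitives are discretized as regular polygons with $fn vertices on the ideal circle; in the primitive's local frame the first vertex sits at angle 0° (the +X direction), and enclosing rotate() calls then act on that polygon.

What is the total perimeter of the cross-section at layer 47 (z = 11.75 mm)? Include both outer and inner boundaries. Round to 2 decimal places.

74.00 mm

At z = 11.75 mm: the cube does not reach this height (z outside [0, 3]); the cone at (-2, 13.5) is not intersected at this z (z outside [2.5, 8]); the cube at (4, 1.5) (footprint 24.5×12.5) is included at this height (perimeter 74.00 mm); Combining (union): only the 24.5×12.5 cube at (4, 1.5) is present, so the union is just that shape — boundary = 74.00 mm; the 25×16.5 cube at (-1.5, 5) contributes its full rectangle (perimeter 83.00 mm); Taking the first minus the rest: starting from the result so far, the 25×16.5 cube at (-1.5, 5) partially overlaps it — only the 175.50 mm² overlap (of its 412.50 mm²) is removed, clipping the outline — boundary = 74.00 mm. Overall, the cross-section is a single solid region. Total boundary length (outer) = 74.00 mm.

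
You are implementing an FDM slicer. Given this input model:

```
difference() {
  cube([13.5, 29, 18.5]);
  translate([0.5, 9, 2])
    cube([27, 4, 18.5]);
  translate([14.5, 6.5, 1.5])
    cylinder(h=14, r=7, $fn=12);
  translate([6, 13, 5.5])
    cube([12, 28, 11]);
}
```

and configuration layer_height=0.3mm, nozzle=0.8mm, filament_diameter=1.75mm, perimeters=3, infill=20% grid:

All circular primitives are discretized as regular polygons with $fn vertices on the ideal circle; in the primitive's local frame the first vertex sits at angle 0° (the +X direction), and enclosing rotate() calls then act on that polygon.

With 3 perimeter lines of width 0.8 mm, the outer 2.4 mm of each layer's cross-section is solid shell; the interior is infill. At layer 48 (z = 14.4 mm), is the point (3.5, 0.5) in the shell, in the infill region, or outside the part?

shell

At z = 14.4 mm: the cube is present — its section is the full 13.5×29 rectangle; the 27×4 cube at (0.5, 9) contributes its full rectangle; the r=7 cylinder at (14.5, 6.5) contributes a regular 12-gon of circumradius 7; the 12×28 cube at (6, 13) contributes its full rectangle; After the difference (first − rest): starting from the 13.5×29 cube, the 27×4 cube at (0.5, 9) partially overlaps it — only the 52.00 mm² overlap (of its 108.00 mm²) is removed, clipping the outline; the r=7 cylinder at (14.5, 6.5) partially overlaps it — only the 44.05 mm² overlap (of its 147.00 mm²) is removed, clipping the outline; the 12×28 cube at (6, 13) partially overlaps it — only the 119.90 mm² overlap (of its 336.00 mm²) is removed, clipping the outline — 1 connected region. Overall, the cross-section is a single solid region. The nearest boundary edge runs (12.63, 0.00)→(0.00, 0.00); distance from the point to it = 0.50 mm. The point is inside the cross-section, 0.50 mm from the nearest boundary — within the 2.4 mm shell band (3 × 0.8).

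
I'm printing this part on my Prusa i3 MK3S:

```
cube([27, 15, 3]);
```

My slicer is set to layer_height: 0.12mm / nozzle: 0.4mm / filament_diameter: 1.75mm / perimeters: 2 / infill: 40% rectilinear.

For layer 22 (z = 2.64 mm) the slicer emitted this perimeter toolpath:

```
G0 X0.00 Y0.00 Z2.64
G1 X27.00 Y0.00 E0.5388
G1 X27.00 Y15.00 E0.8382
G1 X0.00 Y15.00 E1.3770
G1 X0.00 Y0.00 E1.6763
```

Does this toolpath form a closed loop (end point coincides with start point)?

Start point (G0): (0.00, 0.00). End point (last G1): the path returns to the start — closed.

yes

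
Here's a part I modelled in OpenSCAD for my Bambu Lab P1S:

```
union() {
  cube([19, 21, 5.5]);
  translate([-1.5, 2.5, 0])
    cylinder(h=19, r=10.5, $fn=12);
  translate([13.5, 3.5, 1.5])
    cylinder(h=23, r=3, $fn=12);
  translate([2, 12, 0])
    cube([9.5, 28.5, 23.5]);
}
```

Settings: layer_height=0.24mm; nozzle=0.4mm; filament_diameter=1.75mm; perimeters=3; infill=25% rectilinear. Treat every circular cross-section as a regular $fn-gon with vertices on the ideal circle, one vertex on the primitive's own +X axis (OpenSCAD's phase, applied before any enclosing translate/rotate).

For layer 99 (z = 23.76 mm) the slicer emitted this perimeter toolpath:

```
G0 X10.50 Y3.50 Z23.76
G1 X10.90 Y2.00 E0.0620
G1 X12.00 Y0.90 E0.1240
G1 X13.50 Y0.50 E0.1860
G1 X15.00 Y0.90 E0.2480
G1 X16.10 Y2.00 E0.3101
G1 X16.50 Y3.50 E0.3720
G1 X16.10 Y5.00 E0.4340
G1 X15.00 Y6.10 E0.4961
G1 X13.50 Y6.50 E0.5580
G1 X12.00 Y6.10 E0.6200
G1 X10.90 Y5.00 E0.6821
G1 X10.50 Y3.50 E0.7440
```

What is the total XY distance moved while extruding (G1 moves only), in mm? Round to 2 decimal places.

Sum the Euclidean lengths of each G1 segment: total = 18.64 mm.

18.64 mm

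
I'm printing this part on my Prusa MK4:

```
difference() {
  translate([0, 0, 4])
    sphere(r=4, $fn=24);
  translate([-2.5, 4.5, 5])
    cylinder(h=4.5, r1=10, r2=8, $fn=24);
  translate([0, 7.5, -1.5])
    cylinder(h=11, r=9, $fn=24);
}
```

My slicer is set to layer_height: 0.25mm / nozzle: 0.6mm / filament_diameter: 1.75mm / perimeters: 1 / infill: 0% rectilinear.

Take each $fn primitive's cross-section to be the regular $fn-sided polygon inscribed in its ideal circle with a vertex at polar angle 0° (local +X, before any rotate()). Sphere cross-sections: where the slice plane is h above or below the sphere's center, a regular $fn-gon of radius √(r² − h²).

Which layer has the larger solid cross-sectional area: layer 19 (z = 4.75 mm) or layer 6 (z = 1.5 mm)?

Layer 19 (z = 4.75): the r=4 sphere contributes a regular 24-gon of circumradius √(4²−0.75²) = 3.929 (area = (24/2)·3.929²·sin(360°/24) = 47.95 mm²); the cone at (-2.5, 4.5) does not reach this height (z outside [5, 9.5]); the r=9 cylinder at (0, 7.5) contributes a regular 24-gon of circumradius 9 (area = (24/2)·9.000²·sin(360°/24) = 251.57 mm²); After the difference (first − rest): starting from the r=4 sphere (47.95 mm²), the r=9 cylinder at (0, 7.5) partially overlaps it — only the 32.97 mm² overlap (of its 251.57 mm²) is removed, clipping the outline — area = 14.98 mm². So its area = 14.98 mm². Layer 6 (z = 1.5): the r=4 sphere contributes a regular 24-gon of circumradius √(4²−2.5²) = 3.122 (area = (24/2)·3.122²·sin(360°/24) = 30.28 mm²); the cone at (-2.5, 4.5) does not reach this height (z outside [5, 9.5]); the r=9 cylinder at (0, 7.5) gives a regular 24-gon of circumradius 9 (constant along its height) (area = (24/2)·9.000²·sin(360°/24) = 251.57 mm²); After the difference (first − rest): starting from the r=4 sphere (30.28 mm²), the r=9 cylinder at (0, 7.5) partially overlaps it — only the 22.94 mm² overlap (of its 251.57 mm²) is removed, clipping the outline — area = 7.34 mm². So its area = 7.34 mm². Layer 19 is larger (14.98 vs 7.34 mm²).

layer 19 (z = 4.75 mm)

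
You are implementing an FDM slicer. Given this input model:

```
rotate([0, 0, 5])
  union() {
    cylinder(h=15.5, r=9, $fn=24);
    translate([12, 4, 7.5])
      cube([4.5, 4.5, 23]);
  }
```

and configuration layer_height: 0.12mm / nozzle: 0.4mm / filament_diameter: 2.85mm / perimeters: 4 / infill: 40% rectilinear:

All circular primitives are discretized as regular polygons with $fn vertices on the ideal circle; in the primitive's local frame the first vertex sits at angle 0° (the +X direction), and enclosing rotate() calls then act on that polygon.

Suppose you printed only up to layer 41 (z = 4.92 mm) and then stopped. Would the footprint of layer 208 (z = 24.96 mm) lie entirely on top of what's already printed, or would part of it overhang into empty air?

Compare the two slices. At z = 4.92: the cylinder: section is a regular 24-gon, circumradius r=9 (area = (24/2)·9.000²·sin(360°/24) = 251.57 mm²); the cube at (12, 4) does not reach this height (z outside [7.5, 30.5]); Taking the union: only the r=9 cylinder is present, so the union is just that shape — area = 251.57 mm²; (whole slice rotated 5° about Z — lengths, areas and connectivity unchanged). At z = 24.96: the cylinder does not reach this height (z outside [0, 15.5]); the cube at (12, 4) (footprint 4.5×4.5) is included at this height (area 20.25 mm²); Merging all regions: only the 4.5×4.5 cube at (12, 4) is present, so the union is just that shape — area = 20.25 mm²; (whole slice rotated 5° about Z — lengths, areas and connectivity unchanged). Checking containment: at z = 24.96 the cross-section extends beyond the z = 4.92 cross-section by about 20.25 mm².

part overhangs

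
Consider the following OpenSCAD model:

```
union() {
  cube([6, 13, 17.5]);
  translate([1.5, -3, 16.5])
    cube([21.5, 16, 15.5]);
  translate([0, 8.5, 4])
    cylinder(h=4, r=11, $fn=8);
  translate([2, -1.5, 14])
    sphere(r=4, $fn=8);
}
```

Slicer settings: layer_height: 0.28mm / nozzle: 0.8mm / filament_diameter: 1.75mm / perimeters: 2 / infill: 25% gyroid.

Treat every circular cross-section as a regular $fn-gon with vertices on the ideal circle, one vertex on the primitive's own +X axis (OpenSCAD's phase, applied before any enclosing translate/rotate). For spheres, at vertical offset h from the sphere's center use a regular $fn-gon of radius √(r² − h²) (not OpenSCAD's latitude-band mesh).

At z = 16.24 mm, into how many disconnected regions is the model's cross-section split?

At z = 16.24 mm: the cube (footprint 6×13) is included at this height; the cube at (1.5, -3) is not intersected at this z (z outside [16.5, 32]); the cylinder at (0, 8.5) is not intersected at this z (z outside [4, 8]); the r=4 sphere at (2, -1.5) contributes a regular 8-gon of circumradius √(4²−2.24²) = 3.314; Merging all regions: the regions partially overlap (shared area 6.06 mm²), so overlapping operands fuse into one piece — 1 connected region. The result has 1 disconnected region.

1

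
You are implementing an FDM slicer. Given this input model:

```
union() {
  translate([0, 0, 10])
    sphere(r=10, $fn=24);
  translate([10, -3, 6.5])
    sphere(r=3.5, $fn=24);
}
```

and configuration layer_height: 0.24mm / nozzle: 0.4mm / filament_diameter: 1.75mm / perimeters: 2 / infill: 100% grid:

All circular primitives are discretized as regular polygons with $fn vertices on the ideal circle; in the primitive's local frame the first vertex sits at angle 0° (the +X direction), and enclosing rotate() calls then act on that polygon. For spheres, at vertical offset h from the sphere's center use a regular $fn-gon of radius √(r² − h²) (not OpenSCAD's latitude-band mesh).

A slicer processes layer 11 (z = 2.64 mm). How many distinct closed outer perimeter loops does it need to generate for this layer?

1

At z = 2.64 mm: the r=10 sphere slices to a regular 24-gon of circumradius 6.770 (√(r²−h²) with h=7.36 from center); the sphere at (10, -3) does not reach this height (|z−center|=3.860 > r=3.5); Taking the union: only the r=10 sphere is present, so the union is just that shape — 1 connected region. The result has 1 disconnected region.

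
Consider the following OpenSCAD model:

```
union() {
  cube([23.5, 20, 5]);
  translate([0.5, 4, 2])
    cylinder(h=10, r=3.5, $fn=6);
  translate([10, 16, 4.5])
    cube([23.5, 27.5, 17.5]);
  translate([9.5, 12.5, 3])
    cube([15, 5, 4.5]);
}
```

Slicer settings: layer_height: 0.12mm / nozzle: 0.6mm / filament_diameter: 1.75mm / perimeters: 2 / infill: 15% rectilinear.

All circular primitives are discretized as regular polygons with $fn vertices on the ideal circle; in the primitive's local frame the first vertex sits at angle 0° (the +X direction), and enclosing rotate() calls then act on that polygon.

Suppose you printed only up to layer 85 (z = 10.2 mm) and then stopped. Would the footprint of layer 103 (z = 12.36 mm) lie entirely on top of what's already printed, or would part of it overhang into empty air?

entirely on top

Compare the two slices. At z = 10.2: the cube does not reach this height (z outside [0, 5]); the r=3.5 cylinder at (0.5, 4) contributes a regular 6-gon of circumradius 3.5 (area = (6/2)·3.500²·sin(360°/6) = 31.83 mm²); the cube at (10, 16) (footprint 23.5×27.5) is included at this height (area 646.25 mm²); the cube at (9.5, 12.5) does not reach this height (z outside [3, 7.5]); Taking the union: the 2 present regions are separate (no shared area or edge), so areas and boundary lengths simply add and each stays a separate island — area = 678.08 mm². At z = 12.36: the cube is absent (z outside [0, 5]); the cylinder at (0.5, 4) does not reach this height (z outside [2, 12]); the cube at (10, 16) (footprint 23.5×27.5) is included at this height (area 646.25 mm²); the cube at (9.5, 12.5) is not intersected at this z (z outside [3, 7.5]); Combining (union): only the 23.5×27.5 cube at (10, 16) is present, so the union is just that shape — area = 646.25 mm². Checking containment: the cross-section at z = 12.36 is a subset of the cross-section at z = 10.2.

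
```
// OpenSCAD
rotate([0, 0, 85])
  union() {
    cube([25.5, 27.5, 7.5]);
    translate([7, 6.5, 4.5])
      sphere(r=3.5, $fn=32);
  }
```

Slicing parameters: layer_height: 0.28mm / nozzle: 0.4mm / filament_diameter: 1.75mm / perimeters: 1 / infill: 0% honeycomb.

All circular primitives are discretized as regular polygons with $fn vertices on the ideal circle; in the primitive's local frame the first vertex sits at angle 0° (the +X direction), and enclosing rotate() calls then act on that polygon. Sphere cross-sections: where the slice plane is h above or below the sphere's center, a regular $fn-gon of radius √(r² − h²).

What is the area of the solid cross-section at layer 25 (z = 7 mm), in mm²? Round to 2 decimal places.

At z = 7 mm: the 25.5×27.5 cube contributes its full rectangle (area 701.25 mm²); the r=3.5 sphere at (7, 6.5) contributes a regular 32-gon of circumradius √(3.5²−2.5²) = 2.449 (area = (32/2)·2.449²·sin(360°/32) = 18.73 mm²); Merging all regions: the r=3.5 sphere at (7, 6.5) lies entirely inside the 25.5×27.5 cube, so the union is just the 25.5×27.5 cube — area = 701.25 mm²; (whole slice rotated 85° about Z — lengths, areas and connectivity unchanged). Overall, the cross-section is a single solid region. Net area = 701.25 mm².

701.25 mm²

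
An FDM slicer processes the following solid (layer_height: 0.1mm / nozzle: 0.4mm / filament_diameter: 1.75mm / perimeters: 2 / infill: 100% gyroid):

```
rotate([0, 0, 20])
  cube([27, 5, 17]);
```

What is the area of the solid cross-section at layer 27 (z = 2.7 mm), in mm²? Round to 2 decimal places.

135.00 mm²

At z = 2.7 mm: the cube (footprint 27×5) is included at this height (area 135.00 mm²); (rotated 20° about Z; rotation is an isometry so areas/perimeters/island counts are preserved). Overall, the cross-section is a single solid region. Net area = 135.00 mm².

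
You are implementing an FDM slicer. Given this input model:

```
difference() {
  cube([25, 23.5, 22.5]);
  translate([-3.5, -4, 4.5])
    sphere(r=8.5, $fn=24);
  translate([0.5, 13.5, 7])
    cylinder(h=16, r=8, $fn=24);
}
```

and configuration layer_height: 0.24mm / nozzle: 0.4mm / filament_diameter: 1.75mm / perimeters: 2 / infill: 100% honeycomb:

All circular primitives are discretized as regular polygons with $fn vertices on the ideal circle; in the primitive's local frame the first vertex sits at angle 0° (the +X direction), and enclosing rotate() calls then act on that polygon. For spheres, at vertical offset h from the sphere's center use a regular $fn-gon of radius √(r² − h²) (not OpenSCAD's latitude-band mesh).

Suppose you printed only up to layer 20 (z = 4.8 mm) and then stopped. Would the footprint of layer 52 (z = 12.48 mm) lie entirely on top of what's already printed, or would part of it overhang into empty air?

Compare the two slices. At z = 4.8: the cube (footprint 25×23.5) is included at this height (area 587.50 mm²); the sphere at (-3.5, -4): section is a regular 24-gon, circumradius = √(r²−h²) = √(8.5²−0.3²) = 8.495 (area = (24/2)·8.495²·sin(360°/24) = 224.12 mm²); the cylinder at (0.5, 13.5) is absent (z outside [7, 23]); After the difference (first − rest): starting from the 25×23.5 cube (587.50 mm²), the r=8.5 sphere at (-3.5, -4) partially overlaps it — only the 8.88 mm² overlap (of its 224.12 mm²) is removed, clipping the outline — area = 578.62 mm². At z = 12.48: the cube (footprint 25×23.5) is included at this height (area 587.50 mm²); the sphere at (-3.5, -4): section is a regular 24-gon, circumradius = √(r²−h²) = √(8.5²−7.98²) = 2.927 (area = (24/2)·2.927²·sin(360°/24) = 26.62 mm²); the cylinder at (0.5, 13.5): section is a regular 24-gon, circumradius r=8 (area = (24/2)·8.000²·sin(360°/24) = 198.77 mm²); Subtracting the remaining from the first: starting from the 25×23.5 cube (587.50 mm²), the r=8.5 sphere at (-3.5, -4) misses the remaining region (no effect); the r=8 cylinder at (0.5, 13.5) partially overlaps it — only the 107.35 mm² overlap (of its 198.77 mm²) is removed, clipping the outline — area = 480.15 mm². Checking containment: at z = 12.48 the cross-section extends beyond the z = 4.8 cross-section by about 8.88 mm².

part overhangs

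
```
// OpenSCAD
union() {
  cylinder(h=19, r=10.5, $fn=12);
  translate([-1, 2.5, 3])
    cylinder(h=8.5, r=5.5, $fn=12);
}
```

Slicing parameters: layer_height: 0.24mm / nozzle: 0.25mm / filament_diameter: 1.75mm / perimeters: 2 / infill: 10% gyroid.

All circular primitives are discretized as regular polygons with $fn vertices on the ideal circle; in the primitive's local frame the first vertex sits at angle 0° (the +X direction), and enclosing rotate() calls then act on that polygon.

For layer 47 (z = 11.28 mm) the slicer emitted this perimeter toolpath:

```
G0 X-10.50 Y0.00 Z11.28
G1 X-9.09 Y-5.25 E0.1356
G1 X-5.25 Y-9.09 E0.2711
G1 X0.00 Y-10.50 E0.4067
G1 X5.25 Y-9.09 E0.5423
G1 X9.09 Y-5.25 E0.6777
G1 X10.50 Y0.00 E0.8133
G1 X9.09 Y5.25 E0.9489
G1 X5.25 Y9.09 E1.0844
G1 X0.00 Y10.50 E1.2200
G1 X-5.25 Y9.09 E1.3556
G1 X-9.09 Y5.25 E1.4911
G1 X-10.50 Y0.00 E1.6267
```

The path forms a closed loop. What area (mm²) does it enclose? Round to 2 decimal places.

330.63 mm²

Apply the shoelace formula to the sequence of (X, Y) vertices; enclosed area = 330.63 mm².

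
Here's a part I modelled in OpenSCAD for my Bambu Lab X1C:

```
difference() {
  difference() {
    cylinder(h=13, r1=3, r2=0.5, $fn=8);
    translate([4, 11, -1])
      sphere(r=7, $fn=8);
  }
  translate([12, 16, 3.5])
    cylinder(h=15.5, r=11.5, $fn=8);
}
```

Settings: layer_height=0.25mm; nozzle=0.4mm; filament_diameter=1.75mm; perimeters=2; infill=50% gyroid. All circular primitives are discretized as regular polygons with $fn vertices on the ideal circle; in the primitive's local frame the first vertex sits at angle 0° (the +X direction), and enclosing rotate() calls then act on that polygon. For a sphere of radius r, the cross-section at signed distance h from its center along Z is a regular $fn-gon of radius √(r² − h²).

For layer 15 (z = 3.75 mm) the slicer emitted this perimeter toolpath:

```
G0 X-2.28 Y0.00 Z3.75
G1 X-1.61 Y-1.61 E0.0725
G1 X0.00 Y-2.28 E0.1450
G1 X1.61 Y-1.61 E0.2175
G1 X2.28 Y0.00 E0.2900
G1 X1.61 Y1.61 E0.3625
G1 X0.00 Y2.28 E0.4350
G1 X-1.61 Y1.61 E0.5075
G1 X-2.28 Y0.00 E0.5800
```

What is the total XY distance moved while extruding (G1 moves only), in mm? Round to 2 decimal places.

Sum the Euclidean lengths of each G1 segment: total = 13.95 mm.

13.95 mm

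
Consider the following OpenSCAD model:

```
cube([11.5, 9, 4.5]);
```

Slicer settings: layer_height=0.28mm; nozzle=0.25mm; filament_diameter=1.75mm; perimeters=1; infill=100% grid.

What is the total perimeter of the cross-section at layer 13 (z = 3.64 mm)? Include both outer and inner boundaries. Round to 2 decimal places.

41.00 mm

At z = 3.64 mm: the 11.5×9 cube contributes its full rectangle (perimeter 41.00 mm). Overall, the cross-section is a single solid region. Total boundary length (outer) = 41.00 mm.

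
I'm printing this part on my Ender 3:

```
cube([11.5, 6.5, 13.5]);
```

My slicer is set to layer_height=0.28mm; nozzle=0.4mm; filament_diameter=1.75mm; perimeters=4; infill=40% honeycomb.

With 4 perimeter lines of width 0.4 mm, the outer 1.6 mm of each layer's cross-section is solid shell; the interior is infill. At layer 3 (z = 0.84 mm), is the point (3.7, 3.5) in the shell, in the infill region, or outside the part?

At z = 0.84 mm: the cube is present — its section is the full 11.5×6.5 rectangle. Overall, the cross-section is a single solid region. The nearest boundary edge runs (11.50, 6.50)→(0.00, 6.50); distance from the point to it = 3.00 mm. The point is inside the cross-section and 3.00 mm from the nearest boundary — more than the 1.6 mm shell width (4 × 0.4), so it's in the infill interior.

infill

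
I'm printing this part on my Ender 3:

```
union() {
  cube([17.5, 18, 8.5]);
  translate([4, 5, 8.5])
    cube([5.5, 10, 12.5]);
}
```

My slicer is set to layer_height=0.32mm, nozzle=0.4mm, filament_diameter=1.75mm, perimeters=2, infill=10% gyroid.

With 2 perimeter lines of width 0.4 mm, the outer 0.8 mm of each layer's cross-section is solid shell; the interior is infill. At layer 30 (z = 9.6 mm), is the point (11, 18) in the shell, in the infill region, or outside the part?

outside

At z = 9.6 mm: the cube is not intersected at this z (z outside [0, 8.5]); the cube at (4, 5) (footprint 5.5×10) is included at this height; Taking the union: only the 5.5×10 cube at (4, 5) is present, so the union is just that shape — 1 connected region. Overall, the cross-section is a single solid region. The nearest boundary edge runs (9.50, 5.00)→(9.50, 15.00); distance from the point to it = 3.35 mm. The point is not inside any of the regions above, so it lies outside the cross-section (3.35 mm from the nearest boundary).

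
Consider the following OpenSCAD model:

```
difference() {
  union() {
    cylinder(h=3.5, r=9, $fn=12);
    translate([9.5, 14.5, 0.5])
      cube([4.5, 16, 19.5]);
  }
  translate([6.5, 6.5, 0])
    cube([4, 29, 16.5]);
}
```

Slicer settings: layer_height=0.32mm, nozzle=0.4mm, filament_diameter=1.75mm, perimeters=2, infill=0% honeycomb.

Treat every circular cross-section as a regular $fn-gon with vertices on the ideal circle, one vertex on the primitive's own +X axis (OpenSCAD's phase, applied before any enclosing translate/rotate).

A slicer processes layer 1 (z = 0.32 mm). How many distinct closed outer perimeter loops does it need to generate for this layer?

At z = 0.32 mm: the r=9 cylinder gives a regular 12-gon of circumradius 9 (constant along its height); the cube at (9.5, 14.5) does not reach this height (z outside [0.5, 20]); Taking the union: only the r=9 cylinder is present, so the union is just that shape — 1 connected region; the cube at (6.5, 6.5) (footprint 4×29) is included at this height; Subtracting the remaining from the first: starting from the result so far, the 4×29 cube at (6.5, 6.5) misses the remaining region (no effect) — 1 connected region. The result has 1 disconnected region.

1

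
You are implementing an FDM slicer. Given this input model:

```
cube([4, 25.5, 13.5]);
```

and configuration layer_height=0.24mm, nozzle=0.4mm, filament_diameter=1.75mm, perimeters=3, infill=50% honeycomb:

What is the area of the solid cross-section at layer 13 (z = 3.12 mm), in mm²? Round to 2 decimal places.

102.00 mm²

At z = 3.12 mm: the cube is present — its section is the full 4×25.5 rectangle (area 102.00 mm²). Overall, the cross-section is a single solid region. Net area = 102.00 mm².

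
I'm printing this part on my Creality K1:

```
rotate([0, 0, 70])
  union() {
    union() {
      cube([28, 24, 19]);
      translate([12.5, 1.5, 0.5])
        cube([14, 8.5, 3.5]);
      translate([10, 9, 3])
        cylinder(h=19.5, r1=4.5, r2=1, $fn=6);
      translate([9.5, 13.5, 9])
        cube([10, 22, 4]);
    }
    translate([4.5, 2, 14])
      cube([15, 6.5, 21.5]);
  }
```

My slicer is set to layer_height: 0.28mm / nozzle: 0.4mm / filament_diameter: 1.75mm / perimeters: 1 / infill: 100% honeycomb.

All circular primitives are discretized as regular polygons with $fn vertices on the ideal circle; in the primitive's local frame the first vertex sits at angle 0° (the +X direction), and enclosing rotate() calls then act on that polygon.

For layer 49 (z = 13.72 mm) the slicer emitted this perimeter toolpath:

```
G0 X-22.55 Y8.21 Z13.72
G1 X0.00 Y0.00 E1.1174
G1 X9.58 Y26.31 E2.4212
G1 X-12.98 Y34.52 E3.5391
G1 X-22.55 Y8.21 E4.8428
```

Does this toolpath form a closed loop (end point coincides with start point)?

yes

Start point (G0): (-22.55, 8.21). End point (last G1): the path returns to the start — closed.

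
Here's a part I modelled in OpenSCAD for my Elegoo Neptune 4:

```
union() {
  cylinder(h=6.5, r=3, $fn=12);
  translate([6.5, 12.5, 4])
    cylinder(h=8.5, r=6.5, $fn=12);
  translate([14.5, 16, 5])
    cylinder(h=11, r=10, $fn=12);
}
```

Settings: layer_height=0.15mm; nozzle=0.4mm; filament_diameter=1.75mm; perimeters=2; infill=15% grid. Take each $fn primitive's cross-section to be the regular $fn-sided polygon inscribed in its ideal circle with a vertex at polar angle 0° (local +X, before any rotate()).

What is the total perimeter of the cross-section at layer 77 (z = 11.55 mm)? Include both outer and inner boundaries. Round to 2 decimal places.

At z = 11.55 mm: the cylinder does not reach this height (z outside [0, 6.5]); the r=6.5 cylinder at (6.5, 12.5) gives a regular 12-gon of circumradius 6.5 (constant along its height) (perimeter = 2·12·6.500·sin(180°/12) = 40.38 mm); the cylinder at (14.5, 16): section is a regular 12-gon, circumradius r=10 (perimeter = 2·12·10.000·sin(180°/12) = 62.12 mm); Merging all regions: the regions partially overlap (shared area 67.34 mm²), so the edge portions inside another operand are dropped and the merged outline is re-measured after clipping — boundary = 71.10 mm. Overall, the cross-section is a single solid region. Total boundary length (outer) = 71.10 mm.

71.10 mm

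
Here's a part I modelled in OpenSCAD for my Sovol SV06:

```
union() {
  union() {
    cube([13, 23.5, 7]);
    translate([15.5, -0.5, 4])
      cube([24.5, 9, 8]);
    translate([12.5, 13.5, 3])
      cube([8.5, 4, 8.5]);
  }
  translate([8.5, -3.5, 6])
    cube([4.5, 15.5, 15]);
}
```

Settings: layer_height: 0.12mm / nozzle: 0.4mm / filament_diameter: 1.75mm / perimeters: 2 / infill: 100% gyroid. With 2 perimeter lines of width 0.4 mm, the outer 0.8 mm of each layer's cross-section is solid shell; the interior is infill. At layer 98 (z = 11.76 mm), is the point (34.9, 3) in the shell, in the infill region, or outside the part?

At z = 11.76 mm: the cube is not intersected at this z (z outside [0, 7]); the cube at (15.5, -0.5) is present — its section is the full 24.5×9 rectangle; the cube at (12.5, 13.5) does not reach this height (z outside [3, 11.5]); Taking the union: only the 24.5×9 cube at (15.5, -0.5) is present, so the union is just that shape — 1 connected region; the cube at (8.5, -3.5) is present — its section is the full 4.5×15.5 rectangle; Taking the union: the 2 present regions are separate (no shared area or edge), so areas and boundary lengths simply add and each stays a separate island — 2 connected regions. Overall, the cross-section has 2 separate islands. The nearest boundary edge runs (40.00, -0.50)→(15.50, -0.50); distance from the point to it = 3.50 mm. (Shell/infill is judged within the island containing the point — the largest one.) The point is inside the cross-section and 3.50 mm from the nearest boundary — more than the 0.8 mm shell width (2 × 0.4), so it's in the infill interior.

infill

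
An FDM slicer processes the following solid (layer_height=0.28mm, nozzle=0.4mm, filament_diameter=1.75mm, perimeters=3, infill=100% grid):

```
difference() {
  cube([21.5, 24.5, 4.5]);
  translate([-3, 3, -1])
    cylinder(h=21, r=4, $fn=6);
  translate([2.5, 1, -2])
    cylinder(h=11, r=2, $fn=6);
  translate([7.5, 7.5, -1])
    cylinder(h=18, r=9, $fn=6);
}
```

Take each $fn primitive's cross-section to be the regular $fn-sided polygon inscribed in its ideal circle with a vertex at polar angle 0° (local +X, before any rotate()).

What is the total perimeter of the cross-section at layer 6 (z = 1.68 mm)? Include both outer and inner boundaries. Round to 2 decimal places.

At z = 1.68 mm: the 21.5×24.5 cube contributes its full rectangle (perimeter 92.00 mm); the r=4 cylinder at (-3, 3) gives a regular 6-gon of circumradius 4 (constant along its height) (perimeter = 2·6·4.000·sin(180°/6) = 24.00 mm); the r=2 cylinder at (2.5, 1) gives a regular 6-gon of circumradius 2 (constant along its height) (perimeter = 2·6·2.000·sin(180°/6) = 12.00 mm); the r=9 cylinder at (7.5, 7.5) contributes a regular 6-gon of circumradius 9 (perimeter = 2·6·9.000·sin(180°/6) = 54.00 mm); Taking the first minus the rest: starting from the 21.5×24.5 cube, the r=4 cylinder at (-3, 3) partially overlaps it — only the 1.73 mm² overlap (of its 41.57 mm²) is removed, clipping the outline; the r=2 cylinder at (2.5, 1) partially overlaps it — only the 8.62 mm² overlap (of its 10.39 mm²) is removed, clipping the outline; the r=9 cylinder at (7.5, 7.5) partially overlaps it — only the 198.31 mm² overlap (of its 210.44 mm²) is removed, clipping the outline — boundary = 114.57 mm. Overall, the cross-section has 2 separate islands. Total boundary length (outer) = 114.57 mm.

114.57 mm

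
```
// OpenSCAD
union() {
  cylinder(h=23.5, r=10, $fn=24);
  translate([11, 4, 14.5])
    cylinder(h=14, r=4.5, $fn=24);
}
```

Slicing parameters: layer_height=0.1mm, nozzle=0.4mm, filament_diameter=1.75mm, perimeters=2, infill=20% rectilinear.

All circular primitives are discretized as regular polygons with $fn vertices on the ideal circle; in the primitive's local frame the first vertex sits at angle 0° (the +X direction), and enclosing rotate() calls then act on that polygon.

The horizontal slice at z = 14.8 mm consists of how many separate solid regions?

1

At z = 14.8 mm: the r=10 cylinder contributes a regular 24-gon of circumradius 10; the cylinder at (11, 4): section is a regular 24-gon, circumradius r=4.5; Combining (union): the regions partially overlap (shared area 14.03 mm²), so overlapping operands fuse into one piece — 1 connected region. The result has 1 disconnected region.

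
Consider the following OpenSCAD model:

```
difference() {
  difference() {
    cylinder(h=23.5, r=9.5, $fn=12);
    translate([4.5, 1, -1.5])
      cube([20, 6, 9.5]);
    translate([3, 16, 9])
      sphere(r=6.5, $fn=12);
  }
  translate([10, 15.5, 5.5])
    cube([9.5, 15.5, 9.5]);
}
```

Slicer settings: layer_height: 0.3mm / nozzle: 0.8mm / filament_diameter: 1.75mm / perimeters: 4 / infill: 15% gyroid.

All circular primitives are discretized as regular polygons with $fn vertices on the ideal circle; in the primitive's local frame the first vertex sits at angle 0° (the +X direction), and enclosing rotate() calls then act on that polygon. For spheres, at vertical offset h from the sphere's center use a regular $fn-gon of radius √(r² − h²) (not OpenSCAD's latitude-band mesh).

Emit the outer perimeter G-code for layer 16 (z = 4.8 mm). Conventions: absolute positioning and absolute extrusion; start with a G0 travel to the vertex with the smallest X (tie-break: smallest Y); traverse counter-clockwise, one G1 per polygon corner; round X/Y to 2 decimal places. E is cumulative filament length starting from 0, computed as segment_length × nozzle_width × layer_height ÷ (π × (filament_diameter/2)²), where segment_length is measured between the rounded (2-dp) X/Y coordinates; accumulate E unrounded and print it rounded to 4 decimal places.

At z = 4.8 mm: the r=9.5 cylinder contributes a regular 12-gon of circumradius 9.5; the cube at (4.5, 1) is present — its section is the full 20×6 rectangle; the r=6.5 sphere at (3, 16) contributes a regular 12-gon of circumradius √(6.5²−4.2²) = 4.961; After the difference (first − rest): starting from the r=9.5 cylinder, the 20×6 cube at (4.5, 1) partially overlaps it — only the 21.72 mm² overlap (of its 120.00 mm²) is removed, clipping the outline; the r=6.5 sphere at (3, 16) misses the remaining region (no effect) — 1 connected region; the cube at (10, 15.5) is absent (z outside [5.5, 15]); After the difference (first − rest): none of the subtracted shapes is present at this height, so that combined region is unchanged — 1 connected region. The outline is a single polygon with 15 vertices. Extrusion per mm of travel: 0.8 × 0.3 / (π × 0.875²) = 0.099780. Accumulating E over each segment gives final E = 6.4027.

G0 X-9.50 Y0.00 Z4.80
G1 X-8.23 Y-4.75 E0.4906
G1 X-4.75 Y-8.23 E0.9817
G1 X0.00 Y-9.50 E1.4723
G1 X4.75 Y-8.23 E1.9629
G1 X8.23 Y-4.75 E2.4539
G1 X9.50 Y0.00 E2.9446
G1 X9.23 Y1.00 E3.0479
G1 X4.50 Y1.00 E3.5199
G1 X4.50 Y7.00 E4.1185
G1 X5.98 Y7.00 E4.2662
G1 X4.75 Y8.23 E4.4398
G1 X0.00 Y9.50 E4.9304
G1 X-4.75 Y8.23 E5.4210
G1 X-8.23 Y4.75 E5.9121
G1 X-9.50 Y0.00 E6.4027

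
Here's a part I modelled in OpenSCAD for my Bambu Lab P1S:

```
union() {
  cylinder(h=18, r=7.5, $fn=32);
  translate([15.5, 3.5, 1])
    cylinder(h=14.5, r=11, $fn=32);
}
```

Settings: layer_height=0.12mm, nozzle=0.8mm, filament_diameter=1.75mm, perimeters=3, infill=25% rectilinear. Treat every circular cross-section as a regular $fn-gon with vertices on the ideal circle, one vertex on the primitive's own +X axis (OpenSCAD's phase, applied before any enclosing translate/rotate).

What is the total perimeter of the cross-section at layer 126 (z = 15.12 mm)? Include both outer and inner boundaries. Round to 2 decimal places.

96.78 mm

At z = 15.12 mm: the r=7.5 cylinder gives a regular 32-gon of circumradius 7.5 (constant along its height) (perimeter = 2·32·7.500·sin(180°/32) = 47.05 mm); the r=11 cylinder at (15.5, 3.5) gives a regular 32-gon of circumradius 11 (constant along its height) (perimeter = 2·32·11.000·sin(180°/32) = 69.00 mm); Merging all regions: the regions partially overlap (shared area 15.81 mm²), so the edge portions inside another operand are dropped and the merged outline is re-measured after clipping — boundary = 96.78 mm. Overall, the cross-section is a single solid region. Total boundary length (outer) = 96.78 mm.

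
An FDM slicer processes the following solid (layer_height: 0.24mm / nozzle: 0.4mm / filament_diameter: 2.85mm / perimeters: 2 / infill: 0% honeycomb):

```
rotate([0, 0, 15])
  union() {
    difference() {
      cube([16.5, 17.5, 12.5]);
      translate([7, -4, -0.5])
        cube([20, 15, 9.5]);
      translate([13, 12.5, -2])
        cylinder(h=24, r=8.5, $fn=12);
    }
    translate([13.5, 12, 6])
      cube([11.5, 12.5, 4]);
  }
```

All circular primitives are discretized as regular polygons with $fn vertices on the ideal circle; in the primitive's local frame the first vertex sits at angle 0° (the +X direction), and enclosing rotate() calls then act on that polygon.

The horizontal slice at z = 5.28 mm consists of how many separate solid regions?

1

At z = 5.28 mm: the cube is present — its section is the full 16.5×17.5 rectangle; the cube at (7, -4) is present — its section is the full 20×15 rectangle; the cylinder at (13, 12.5): section is a regular 12-gon, circumradius r=8.5; After the difference (first − rest): starting from the 16.5×17.5 cube, the 20×15 cube at (7, -4) partially overlaps it — only the 104.50 mm² overlap (of its 300.00 mm²) is removed, clipping the outline; the r=8.5 cylinder at (13, 12.5) partially overlaps it — only the 79.83 mm² overlap (of its 216.75 mm²) is removed, clipping the outline — 1 connected region; the cube at (13.5, 12) is not intersected at this z (z outside [6, 10]); Merging all regions: only the result so far is present, so the union is just that shape — 1 connected region; (rotated 15° about Z; rotation is an isometry so areas/perimeters/island counts are preserved). The result has 1 disconnected region.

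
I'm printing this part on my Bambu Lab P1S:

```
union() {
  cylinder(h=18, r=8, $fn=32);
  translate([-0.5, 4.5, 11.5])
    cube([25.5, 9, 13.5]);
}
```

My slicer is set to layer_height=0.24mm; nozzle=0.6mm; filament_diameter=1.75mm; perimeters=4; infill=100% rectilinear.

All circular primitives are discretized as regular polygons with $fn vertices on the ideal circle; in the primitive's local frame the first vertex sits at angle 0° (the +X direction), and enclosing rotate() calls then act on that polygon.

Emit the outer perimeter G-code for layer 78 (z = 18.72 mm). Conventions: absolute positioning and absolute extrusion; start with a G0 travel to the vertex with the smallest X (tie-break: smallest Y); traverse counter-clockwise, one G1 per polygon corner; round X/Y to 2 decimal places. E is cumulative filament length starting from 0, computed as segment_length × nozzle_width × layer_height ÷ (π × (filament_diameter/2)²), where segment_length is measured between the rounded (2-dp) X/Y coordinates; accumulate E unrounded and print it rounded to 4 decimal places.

At z = 18.72 mm: the cylinder does not reach this height (z outside [0, 18]); the 25.5×9 cube at (-0.5, 4.5) contributes its full rectangle; Taking the union: only the 25.5×9 cube at (-0.5, 4.5) is present, so the union is just that shape — 1 connected region. The outline is a single polygon with 4 vertices. Extrusion per mm of travel: 0.6 × 0.24 / (π × 0.875²) = 0.059868. Accumulating E over each segment gives final E = 4.1309.

G0 X-0.50 Y4.50 Z18.72
G1 X25.00 Y4.50 E1.5266
G1 X25.00 Y13.50 E2.0655
G1 X-0.50 Y13.50 E3.5921
G1 X-0.50 Y4.50 E4.1309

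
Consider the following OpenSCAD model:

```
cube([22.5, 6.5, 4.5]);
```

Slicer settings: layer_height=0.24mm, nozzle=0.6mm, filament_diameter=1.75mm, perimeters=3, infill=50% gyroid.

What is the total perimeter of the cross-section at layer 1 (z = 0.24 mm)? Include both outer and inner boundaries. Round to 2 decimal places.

At z = 0.24 mm: the 22.5×6.5 cube contributes its full rectangle (perimeter 58.00 mm). Overall, the cross-section is a single solid region. Total boundary length (outer) = 58.00 mm.

58.00 mm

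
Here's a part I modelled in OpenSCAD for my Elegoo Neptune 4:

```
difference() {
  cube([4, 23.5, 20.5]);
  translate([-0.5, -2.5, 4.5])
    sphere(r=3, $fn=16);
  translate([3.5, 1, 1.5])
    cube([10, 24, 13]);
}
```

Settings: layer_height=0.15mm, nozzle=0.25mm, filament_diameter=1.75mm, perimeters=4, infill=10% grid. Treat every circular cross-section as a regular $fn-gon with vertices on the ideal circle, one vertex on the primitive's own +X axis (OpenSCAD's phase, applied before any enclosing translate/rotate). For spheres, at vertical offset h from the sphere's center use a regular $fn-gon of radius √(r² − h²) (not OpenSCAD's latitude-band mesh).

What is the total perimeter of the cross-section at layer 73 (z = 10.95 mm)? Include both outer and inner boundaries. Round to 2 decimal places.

At z = 10.95 mm: the 4×23.5 cube contributes its full rectangle (perimeter 55.00 mm); the sphere at (-0.5, -2.5) does not reach this height (|z−center|=6.450 > r=3); the cube at (3.5, 1) (footprint 10×24) is included at this height (perimeter 68.00 mm); Subtracting the remaining from the first: starting from the 4×23.5 cube, the 10×24 cube at (3.5, 1) partially overlaps it — only the 11.25 mm² overlap (of its 240.00 mm²) is removed, clipping the outline — boundary = 55.00 mm. Overall, the cross-section is a single solid region. Total boundary length (outer) = 55.00 mm.

55.00 mm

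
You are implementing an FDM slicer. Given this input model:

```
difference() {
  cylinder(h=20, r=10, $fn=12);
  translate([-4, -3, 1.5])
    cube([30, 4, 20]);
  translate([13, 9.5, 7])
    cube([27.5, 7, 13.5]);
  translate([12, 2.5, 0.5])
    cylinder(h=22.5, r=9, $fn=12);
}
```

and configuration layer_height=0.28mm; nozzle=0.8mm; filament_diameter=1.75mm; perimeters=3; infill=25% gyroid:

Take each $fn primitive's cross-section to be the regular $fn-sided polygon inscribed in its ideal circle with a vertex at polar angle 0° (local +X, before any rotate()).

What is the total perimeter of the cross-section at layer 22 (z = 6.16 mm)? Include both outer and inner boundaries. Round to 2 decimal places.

79.03 mm

At z = 6.16 mm: the r=10 cylinder contributes a regular 12-gon of circumradius 10 (perimeter = 2·12·10.000·sin(180°/12) = 62.12 mm); the cube at (-4, -3) is present — its section is the full 30×4 rectangle (perimeter 68.00 mm); the cube at (13, 9.5) is not intersected at this z (z outside [7, 20.5]); the r=9 cylinder at (12, 2.5) contributes a regular 12-gon of circumradius 9 (perimeter = 2·12·9.000·sin(180°/12) = 55.90 mm); Subtracting the remaining from the first: starting from the r=10 cylinder, the 30×4 cube at (-4, -3) partially overlaps it — only the 54.66 mm² overlap (of its 120.00 mm²) is removed, clipping the outline; the r=9 cylinder at (12, 2.5) partially overlaps it — only the 38.46 mm² overlap (of its 243.00 mm²) is removed, clipping the outline — boundary = 79.03 mm. Overall, the cross-section is a single solid region. Total boundary length (outer) = 79.03 mm.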